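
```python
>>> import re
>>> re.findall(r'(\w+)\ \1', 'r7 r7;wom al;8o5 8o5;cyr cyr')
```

['r7', '8o5', 'cyr']

The backreference `\1` re-matches whatever the first group consumed, character for character.
Walking the string: at [0:5] match 'r7 r7', group 1 = 'r7'; at [13:20] match '8o5 8o5', group 1 = '8o5'; at [21:28] match 'cyr cyr', group 1 = 'cyr'.
One capturing group, so `findall` returns just the captured substring from each match — 3 in all.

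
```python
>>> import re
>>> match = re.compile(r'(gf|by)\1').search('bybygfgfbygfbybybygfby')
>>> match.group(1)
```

'by'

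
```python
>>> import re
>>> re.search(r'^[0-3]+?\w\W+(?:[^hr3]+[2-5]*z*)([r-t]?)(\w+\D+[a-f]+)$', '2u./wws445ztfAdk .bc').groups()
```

('', 'k .bc')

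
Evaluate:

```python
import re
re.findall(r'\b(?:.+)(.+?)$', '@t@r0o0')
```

One capturing group, so `findall` returns just the captured substring from the one match — 1 in all.

['0']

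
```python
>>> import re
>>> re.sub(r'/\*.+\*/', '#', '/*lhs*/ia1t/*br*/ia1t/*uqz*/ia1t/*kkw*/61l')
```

'#61l'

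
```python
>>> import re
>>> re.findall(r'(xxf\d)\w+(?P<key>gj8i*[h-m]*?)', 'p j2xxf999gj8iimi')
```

Pattern: the literal 'xxf', then a digit (captured); then one or more of a word character; then the literal 'gj8', then zero or more of a literal 'i', then zero or more of a character in [h-m] (lazy) (captured as 'key').
A `+?`/`*?`/`{m,n}?` starts at its minimum and grows only as far as needed for what follows to match.
Walking the string: at [4:15] match 'xxf999gj8ii', groups = ('xxf9', 'gj8ii').
`findall` packs the 2 group values into a tuple for every match.

[('xxf9', 'gj8ii')]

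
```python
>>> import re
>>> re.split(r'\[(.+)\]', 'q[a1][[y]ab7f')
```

['q', 'a1][[y', 'ab7f']

Because the pattern has a capturing group, `split` also inserts each captured text between the pieces.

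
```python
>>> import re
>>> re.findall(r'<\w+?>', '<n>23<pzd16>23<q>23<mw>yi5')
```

['<n>', '<pzd16>', '<q>', '<mw>']

Since nothing is captured, `findall` lists the 4 matched substrings directly.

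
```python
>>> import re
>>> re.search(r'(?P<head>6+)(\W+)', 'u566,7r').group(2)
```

','

This matches one or more of a literal '6' (captured as 'head'); then one or more of a non-word character (captured).
`re.search` scans for the first position where the pattern succeeds.
The match spans [2:5] → '66,'.
Captured: group 1 = '66', group 2 = ','.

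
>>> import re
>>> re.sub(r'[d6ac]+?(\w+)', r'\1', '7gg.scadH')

'7gg.sadH'

Pattern: one or more of one of [d6ac] (lazy); then one or more of a word character (captured).
Matches: at [5:9] → 'cadH'.
The replacement refers to a captured group, so each match is rewritten using its own captured text.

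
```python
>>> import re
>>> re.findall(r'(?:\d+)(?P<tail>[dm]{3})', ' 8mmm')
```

['mmm']

The pattern matches one or more of a digit (non-capturing group); then exactly 3 of one of [dm] (captured as 'tail').
Scanning left to right: at [1:5] match '8mmm', group 1 = 'mmm'.
One capturing group, so `findall` returns just the captured substring from the one match — 1 in all.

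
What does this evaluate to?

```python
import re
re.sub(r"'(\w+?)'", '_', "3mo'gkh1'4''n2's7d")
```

`sub` substitutes '_' at each match site.

"3mo_4'_s7d"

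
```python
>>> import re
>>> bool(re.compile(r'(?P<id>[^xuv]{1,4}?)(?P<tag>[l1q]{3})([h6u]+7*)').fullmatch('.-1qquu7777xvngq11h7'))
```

False

For `fullmatch`, every character of the input must be accounted for by the pattern.
Here there's no way to consume every character, so the call returns None, and `bool(None)` is False.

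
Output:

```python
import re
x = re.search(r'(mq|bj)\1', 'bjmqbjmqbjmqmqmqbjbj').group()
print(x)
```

The backreference `\1` re-matches whatever the first group consumed, character for character.
The match spans [10:14] → 'mqmq'.

mqmq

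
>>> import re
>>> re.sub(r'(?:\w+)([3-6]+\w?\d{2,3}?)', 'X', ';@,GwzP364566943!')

This matches one or more of a word character (non-capturing group); then one or more of a character in [3-6], then optionally a word character, then 2 to 3 of a digit (lazy) (captured).
Matches: at [3:16] → 'GwzP364566943'.
Every occurrence is swapped for 'X'.

';@,X!'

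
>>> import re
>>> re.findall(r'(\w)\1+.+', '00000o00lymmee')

['0']

The backreference `\1` re-matches whatever the first group consumed, character for character.
Scanning left to right: at [0:14] match '00000o00lymmee', group 1 = '0'.
With a single group, `findall` returns only what that group captured — 1 item.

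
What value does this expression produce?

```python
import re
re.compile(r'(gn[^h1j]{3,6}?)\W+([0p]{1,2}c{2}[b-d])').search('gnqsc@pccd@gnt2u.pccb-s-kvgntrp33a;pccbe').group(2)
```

'pccd'

The match spans [0:10] → 'gnqsc@pccd'.
Captured: group 1 = 'gnqsc', group 2 = 'pccd'.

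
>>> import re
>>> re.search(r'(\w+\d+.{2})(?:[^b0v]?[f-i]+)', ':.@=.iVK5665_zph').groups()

The pattern matches one or more of a word character, then one or more of a digit, then exactly 2 of any character (captured); then optionally any character except [b0v], then one or more of a character in [f-i] (non-capturing group).
Unlike `match`, `search` isn't anchored — it looks for the pattern anywhere in the string.
The match spans [5:16] → 'iVK5665_zph'.
Captured: group 1 = 'iVK5665_z'.

('iVK5665_z',)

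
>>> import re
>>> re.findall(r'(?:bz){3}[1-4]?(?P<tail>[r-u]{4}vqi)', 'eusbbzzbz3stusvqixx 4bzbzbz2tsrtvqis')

['tsrtvqi']

Pattern: the literal 'bz' repeated 3 times, then optionally a character in [1-4]; then exactly 4 of a character in [r-u], then the literal 'vqi' (captured as 'tail').
Walking the string: at [21:35] match 'bzbzbz2tsrtvqi', group 1 = 'tsrtvqi'.
One capturing group, so `findall` returns just the captured substring from the one match — 1 in all.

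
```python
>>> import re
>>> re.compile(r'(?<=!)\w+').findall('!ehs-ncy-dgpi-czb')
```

['ehs']

The positive lookaround only admits positions where the adjacent text matches; those characters stay outside the span.
Walking the string: at [1:4] → 'ehs'.
With no groups in the pattern, `findall` gives back each whole match — 1 here.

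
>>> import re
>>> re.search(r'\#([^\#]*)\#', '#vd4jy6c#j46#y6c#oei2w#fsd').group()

`search` walks the string left to right and returns the first match it finds.
The match spans [0:9] → '#vd4jy6c#'.
Captured: group 1 = 'vd4jy6c'.

'#vd4jy6c#'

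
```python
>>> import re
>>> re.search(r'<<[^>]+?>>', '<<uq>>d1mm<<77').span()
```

(0, 6)

The match spans [0:6] → '<<uq>>'.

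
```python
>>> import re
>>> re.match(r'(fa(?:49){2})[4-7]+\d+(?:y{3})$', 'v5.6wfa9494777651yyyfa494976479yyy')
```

None

The pattern matches the literal 'fa', then the literal '49' repeated 2 times (captured); then one or more of a character in [4-7], then one or more of a digit; then exactly 3 of a literal 'y' (non-capturing group); then anchored at the end.
`re.match` only tries the pattern at the start of the string.
Here the string doesn't start with a match, so the call returns None.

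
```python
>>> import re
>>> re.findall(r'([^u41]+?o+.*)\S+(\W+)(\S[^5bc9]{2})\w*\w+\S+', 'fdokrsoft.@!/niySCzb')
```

[('fdokrsoft.@', '/', 'niy')]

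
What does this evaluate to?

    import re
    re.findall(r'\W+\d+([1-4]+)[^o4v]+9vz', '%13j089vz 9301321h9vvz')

Pattern: one or more of a non-word character, then one or more of a digit; then one or more of a character in [1-4] (captured); then one or more of any character except [o4v], then the literal '9vz'.
Scanning left to right: at [0:9] match '%13j089vz', group 1 = '3'.
Because there's exactly one group, `findall` drops the full match and keeps group 1 from the one hit.

['3']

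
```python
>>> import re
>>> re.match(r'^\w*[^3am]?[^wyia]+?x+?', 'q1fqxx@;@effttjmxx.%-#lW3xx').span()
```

(0, 17)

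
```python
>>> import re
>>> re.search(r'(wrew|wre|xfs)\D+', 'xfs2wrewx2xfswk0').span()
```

(4, 9)

Unlike `match`, `search` isn't anchored — it looks for the pattern anywhere in the string.
The match spans [4:9] → 'wrewx'.
Captured: group 1 = 'wrew'.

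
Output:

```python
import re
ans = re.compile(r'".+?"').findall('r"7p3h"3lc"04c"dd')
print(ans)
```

['"7p3h"', '"04c"']

Lazy quantifiers expand one character at a time until the remainder of the pattern can match.
Matches: at [1:7] → '"7p3h"'; at [10:15] → '"04c"'.
With no groups in the pattern, `findall` gives back each whole match — 2 here.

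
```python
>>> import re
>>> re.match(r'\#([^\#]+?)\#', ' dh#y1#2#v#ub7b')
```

None

`re.match` only tries the pattern at the start of the string.
Here the pattern fails at index 0, so the call returns None.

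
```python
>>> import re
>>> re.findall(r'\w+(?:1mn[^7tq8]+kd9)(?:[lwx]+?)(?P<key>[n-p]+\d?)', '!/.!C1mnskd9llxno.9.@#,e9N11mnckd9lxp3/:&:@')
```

['p3']

Pattern: one or more of a word character; then the literal '1mn', then one or more of any character except [7tq8], then the literal 'kd9' (non-capturing group); then one or more of one of [lwx] (lazy) (non-capturing group); then one or more of a character in [n-p], then optionally a digit (captured as 'key').
Scanning left to right: at [4:38] match 'C1mnskd9llxno.9.@#,e9N11mnckd9lxp3', group 1 = 'p3'.
With a single group, `findall` returns only what that group captured — 1 item.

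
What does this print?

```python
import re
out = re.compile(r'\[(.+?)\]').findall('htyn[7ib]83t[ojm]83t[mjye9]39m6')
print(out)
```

Lazy quantifiers expand one character at a time until the remainder of the pattern can match.
Because there's exactly one group, `findall` drops the full match and keeps group 1 from each hit.

['7ib', 'ojm', 'mjye9']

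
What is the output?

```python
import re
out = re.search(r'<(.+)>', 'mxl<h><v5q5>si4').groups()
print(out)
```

('h><v5q5',)

The match spans [3:12] → '<h><v5q5>'.
Captured: group 1 = 'h><v5q5'.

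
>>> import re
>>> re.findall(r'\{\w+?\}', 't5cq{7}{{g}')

['{7}', '{g}']

Since nothing is captured, `findall` lists the 2 matched substrings directly.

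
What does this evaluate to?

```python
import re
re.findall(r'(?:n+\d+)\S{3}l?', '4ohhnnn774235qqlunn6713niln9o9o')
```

The pattern matches one or more of the literal 'n', then one or more of a digit (non-capturing group); then exactly 3 of a non-whitespace character, then optionally a literal 'l'.
Matches: at [4:16] → 'nnn774235qql'; at [17:26] → 'nn6713nil'; at [26:31] → 'n9o9o'.
Since nothing is captured, `findall` lists the 3 matched substrings directly.

['nnn774235qql', 'nn6713nil', 'n9o9o']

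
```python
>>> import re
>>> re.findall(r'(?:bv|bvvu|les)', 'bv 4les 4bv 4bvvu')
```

['bv', 'les', 'bv', 'bv']

The regex engine tests alternatives in the order written; an earlier branch that matches wins even if a later one would match more.
Matches: at [0:2] → 'bv'; at [4:7] → 'les'; at [9:11] → 'bv'; at [13:15] → 'bv'.
`findall` yields the raw match text (4 of them) because the pattern has no groups.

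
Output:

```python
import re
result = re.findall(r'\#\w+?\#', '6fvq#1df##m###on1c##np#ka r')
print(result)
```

['#1df#', '#m#', '#on1c#', '#np#']

`findall` yields the raw match text (4 of them) because the pattern has no groups.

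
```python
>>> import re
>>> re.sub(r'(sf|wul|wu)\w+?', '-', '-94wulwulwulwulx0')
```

`|` is ordered: at each position the engine commits to the first alternative that works.
Every occurrence is swapped for '-'.

'-94-ul-ulx0'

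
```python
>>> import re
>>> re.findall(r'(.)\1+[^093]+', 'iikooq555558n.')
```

`\1` has to match the exact text group 1 already captured.
Matches: at [0:14] match 'iikooq555558n.', group 1 = 'i'.
One capturing group, so `findall` returns just the captured substring from the one match — 1 in all.

['i']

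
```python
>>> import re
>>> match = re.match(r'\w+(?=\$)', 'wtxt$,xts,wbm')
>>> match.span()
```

(0, 4)

Lookahead/lookbehind check context without consuming it, so the matched span excludes the asserted characters.
`match` is anchored at position 0; if the pattern doesn't fit there, it returns None.
The match spans [0:4] → 'wtxt'.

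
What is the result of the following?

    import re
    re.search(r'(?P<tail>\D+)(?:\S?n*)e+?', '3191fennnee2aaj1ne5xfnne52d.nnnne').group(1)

'fennne'

The pattern matches one or more of a non-digit (captured as 'tail'); then optionally a non-whitespace character, then zero or more of a literal 'n' (non-capturing group); then one or more of a literal 'e' (lazy).
`re.search` scans for the first position where the pattern succeeds.
The match spans [4:11] → 'fennnee'.
Captured: group 1 = 'fennne'.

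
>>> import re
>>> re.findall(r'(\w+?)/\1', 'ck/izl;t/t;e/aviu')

['t']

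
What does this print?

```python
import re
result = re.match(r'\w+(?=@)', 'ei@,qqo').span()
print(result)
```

`re.match` won't scan ahead — the pattern has to work from the very first character.
The match spans [0:2] → 'ei'.

(0, 2)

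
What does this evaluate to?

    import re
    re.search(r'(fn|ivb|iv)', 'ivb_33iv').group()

'ivb'

The regex engine tests alternatives in the order written; an earlier branch that matches wins even if a later one would match more.
The match spans [0:3] → 'ivb'.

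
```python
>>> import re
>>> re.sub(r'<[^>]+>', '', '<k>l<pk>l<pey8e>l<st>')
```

'lll'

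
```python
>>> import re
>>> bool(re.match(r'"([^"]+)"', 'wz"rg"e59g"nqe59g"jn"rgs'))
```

`match` is anchored at position 0; if the pattern doesn't fit there, it returns None.
Here position 0 doesn't satisfy it, so the call returns None, and `bool(None)` is False.

False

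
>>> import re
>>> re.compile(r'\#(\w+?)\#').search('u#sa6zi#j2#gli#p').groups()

('sa6zi',)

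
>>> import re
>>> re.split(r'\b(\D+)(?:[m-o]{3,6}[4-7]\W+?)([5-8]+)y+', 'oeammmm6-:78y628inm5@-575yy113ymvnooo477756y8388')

With a capturing group present, the delimiter's captured portion is kept in the result list.

['', 'oeam', '78', '628inm5@-575yy113ymvnooo477756y8388']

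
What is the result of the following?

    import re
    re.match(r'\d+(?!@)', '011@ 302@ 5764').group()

'01'

`re.match` only tries the pattern at the start of the string.
The match spans [0:2] → '01'.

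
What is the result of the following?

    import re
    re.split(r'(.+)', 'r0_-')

['', 'r0_-', '']

The pattern matches one or more of any character (captured).
Matches to split on: at [0:4] → 'r0_-'.
Because the pattern has a capturing group, `split` also inserts each captured text between the pieces.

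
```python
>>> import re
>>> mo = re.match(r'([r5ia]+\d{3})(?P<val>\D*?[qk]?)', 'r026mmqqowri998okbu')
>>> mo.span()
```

(0, 4)

Pattern: one or more of one of [r5ia], then exactly 3 of a digit (captured); then zero or more of a non-digit (lazy), then optionally one of [qk] (captured as 'val').
`match` is anchored at position 0; if the pattern doesn't fit there, it returns None.
The match spans [0:4] → 'r026'.
Captured: group 1 = 'r026', group 2 = ''.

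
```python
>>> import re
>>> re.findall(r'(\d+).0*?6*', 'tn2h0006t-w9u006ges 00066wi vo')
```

['2', '0006', '9', '006', '00066']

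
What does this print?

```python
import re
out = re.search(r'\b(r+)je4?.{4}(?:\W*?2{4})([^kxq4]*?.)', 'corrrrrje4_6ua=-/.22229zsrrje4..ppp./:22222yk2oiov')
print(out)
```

This matches a word boundary (`\b`, zero-width); then one or more of a literal 'r' (captured); then the literal 'je', then optionally the literal '4', then exactly 4 of any character; then zero or more of a non-word character (lazy), then exactly 4 of the literal '2' (non-capturing group); then zero or more of any character except [kxq4] (lazy), then any character (captured).
`re.search` tries every starting position until one works.
Here the pattern never matches, so the call returns None.

None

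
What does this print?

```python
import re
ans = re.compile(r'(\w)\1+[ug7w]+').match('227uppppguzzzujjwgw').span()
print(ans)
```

`match` is anchored at position 0; if the pattern doesn't fit there, it returns None.
The match spans [0:4] → '227u'.

(0, 4)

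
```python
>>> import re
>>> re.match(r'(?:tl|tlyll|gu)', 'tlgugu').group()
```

'tl'

`re.match` only tries the pattern at the start of the string.
The match spans [0:2] → 'tl'.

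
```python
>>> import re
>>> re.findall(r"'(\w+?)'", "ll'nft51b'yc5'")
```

['nft51b']

Walking the string: at [2:10] match "'nft51b'", group 1 = 'nft51b'.
One capturing group, so `findall` returns just the captured substring from the one match — 1 in all.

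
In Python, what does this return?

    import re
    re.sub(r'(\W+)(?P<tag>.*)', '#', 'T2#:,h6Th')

'T2#'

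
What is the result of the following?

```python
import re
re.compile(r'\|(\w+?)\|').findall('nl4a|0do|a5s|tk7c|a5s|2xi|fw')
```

Walking the string: at [4:9] match '|0do|', group 1 = '0do'; at [12:18] match '|tk7c|', group 1 = 'tk7c'; at [21:26] match '|2xi|', group 1 = '2xi'.
One capturing group, so `findall` returns just the captured substring from each match — 3 in all.

['0do', 'tk7c', '2xi']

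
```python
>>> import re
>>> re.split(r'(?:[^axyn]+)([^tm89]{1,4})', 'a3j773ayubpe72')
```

['a', 'ayub', '', '2', '']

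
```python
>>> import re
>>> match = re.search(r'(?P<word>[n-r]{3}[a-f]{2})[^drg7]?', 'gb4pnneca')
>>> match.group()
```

'pnneca'

The pattern matches exactly 3 of a character in [n-r], then exactly 2 of a character in [a-f] (captured as 'word'); then optionally any character except [drg7].
Unlike `match`, `search` isn't anchored — it looks for the pattern anywhere in the string.
The match spans [3:9] → 'pnneca'.
Captured: group 1 = 'pnnec'.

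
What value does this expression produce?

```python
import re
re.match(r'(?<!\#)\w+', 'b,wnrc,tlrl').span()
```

(0, 1)

`(?!…)`/`(?<!…)` only lets a position through if the neighbouring text does NOT match; no characters are consumed.
`match` is anchored at position 0; if the pattern doesn't fit there, it returns None.
The match spans [0:1] → 'b'.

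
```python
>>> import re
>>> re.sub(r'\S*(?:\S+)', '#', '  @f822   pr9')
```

'  #   #'

The pattern matches zero or more of a non-whitespace character; then one or more of a non-whitespace character (non-capturing group).
Each match is replaced by '#'.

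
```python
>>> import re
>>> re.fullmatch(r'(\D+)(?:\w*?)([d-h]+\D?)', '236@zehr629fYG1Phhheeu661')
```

None

`re.fullmatch` requires the pattern to consume the entire string.
Here the pattern can't cover the whole string, so the call returns None.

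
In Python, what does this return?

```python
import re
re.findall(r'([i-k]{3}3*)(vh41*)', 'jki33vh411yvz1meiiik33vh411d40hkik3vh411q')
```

[('jki33', 'vh411'), ('iik33', 'vh411'), ('kik3', 'vh411')]

This matches exactly 3 of a character in [i-k], then zero or more of a literal '3' (captured); then the literal 'vh4', then zero or more of a literal '1' (captured).
With 2 capturing groups, `findall` returns a 2-tuple per match.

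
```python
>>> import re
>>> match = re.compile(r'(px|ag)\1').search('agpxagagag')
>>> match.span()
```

After group 1 captures some text, `\1` only succeeds where that same text appears again.
The match spans [4:8] → 'agag'.

(4, 8)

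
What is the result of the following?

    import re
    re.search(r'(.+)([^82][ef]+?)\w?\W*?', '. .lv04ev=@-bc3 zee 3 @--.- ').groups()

The pattern matches one or more of any character (captured); then any character except [82], then one or more of one of [ef] (lazy) (captured); then optionally a word character, then zero or more of a non-word character (lazy).
With the lazy modifier that quantifier settles for the fewest repetitions that let the rest of the pattern succeed (the atoms after it are unaffected and can still be greedy).
Unlike `match`, `search` isn't anchored — it looks for the pattern anywhere in the string.
The match spans [0:19] → '. .lv04ev=@-bc3 zee'.
Captured: group 1 = '. .lv04ev=@-bc3 z', group 2 = 'ee'.

('. .lv04ev=@-bc3 z', 'ee')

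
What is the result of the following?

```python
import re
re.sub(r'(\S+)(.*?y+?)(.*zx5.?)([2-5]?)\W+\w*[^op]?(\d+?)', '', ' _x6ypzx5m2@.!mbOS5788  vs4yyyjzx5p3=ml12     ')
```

'      '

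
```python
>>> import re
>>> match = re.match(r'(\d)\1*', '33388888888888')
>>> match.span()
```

`match` is anchored at position 0; if the pattern doesn't fit there, it returns None.
The match spans [0:3] → '333'.

(0, 3)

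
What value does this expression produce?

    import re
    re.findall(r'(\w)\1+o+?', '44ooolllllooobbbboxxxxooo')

['4', 'l', 'b', 'x']

`\1` has to match the exact text group 1 already captured.
With a single group, `findall` returns only what that group captured — 4 items.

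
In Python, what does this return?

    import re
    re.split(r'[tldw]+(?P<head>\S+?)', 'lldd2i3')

['', '2', 'i3']

This matches one or more of one of [tldw]; then one or more of a non-whitespace character (lazy) (captured as 'head').
With a capturing group present, the delimiter's captured portion is kept in the result list.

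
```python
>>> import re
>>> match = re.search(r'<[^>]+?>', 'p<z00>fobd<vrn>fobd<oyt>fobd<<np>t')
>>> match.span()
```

(1, 6)

The match spans [1:6] → '<z00>'.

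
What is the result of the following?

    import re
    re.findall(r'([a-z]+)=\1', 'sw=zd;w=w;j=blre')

The backreference `\1` re-matches whatever the first group consumed, character for character.
One capturing group, so `findall` returns just the captured substring from the one match — 1 in all.

['w']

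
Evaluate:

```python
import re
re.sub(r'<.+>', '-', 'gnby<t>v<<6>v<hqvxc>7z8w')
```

'gnby-7z8w'

Matches: at [4:20] → '<t>v<<6>v<hqvxc>'.
`sub` substitutes '-' at each match site.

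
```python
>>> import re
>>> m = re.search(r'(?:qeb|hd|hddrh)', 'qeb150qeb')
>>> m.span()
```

(0, 3)

Unlike `match`, `search` isn't anchored — it looks for the pattern anywhere in the string.
The match spans [0:3] → 'qeb'.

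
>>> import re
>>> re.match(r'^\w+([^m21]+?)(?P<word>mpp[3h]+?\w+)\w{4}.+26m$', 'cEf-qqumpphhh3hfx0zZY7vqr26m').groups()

The match spans [0:28] → 'cEf-qqumpphhh3hfx0zZY7vqr26m'.
Captured: group 1 = '-qqu', group 2 = 'mpphhh3hfx0zZ'.

('-qqu', 'mpphhh3hfx0zZ')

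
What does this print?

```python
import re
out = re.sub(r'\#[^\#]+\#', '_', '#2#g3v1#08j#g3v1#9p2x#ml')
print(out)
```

_g3v1_g3v1_ml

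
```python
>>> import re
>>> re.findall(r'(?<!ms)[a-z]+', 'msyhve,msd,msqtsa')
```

['msyhve', 'msd', 'msqtsa']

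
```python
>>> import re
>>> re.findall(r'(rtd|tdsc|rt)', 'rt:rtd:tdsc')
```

['rt', 'rtd', 'tdsc']

Alternation isn't longest-match — the leftmost alternative that fits at this position is chosen.
One capturing group, so `findall` returns just the captured substring from each match — 3 in all.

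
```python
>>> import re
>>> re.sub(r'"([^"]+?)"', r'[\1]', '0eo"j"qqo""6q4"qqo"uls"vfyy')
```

'0eo[j]qqo"[6q4]qqo[uls]vfyy'

Matches: at [3:6] → '"j"'; at [10:15] → '"6q4"'; at [18:23] → '"uls"'.
Each match is replaced using the text its own group 1 captured.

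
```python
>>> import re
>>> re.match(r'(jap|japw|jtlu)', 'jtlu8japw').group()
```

'jtlu'

`re.match` won't scan ahead — the pattern has to work from the very first character.
The match spans [0:4] → 'jtlu'.
Captured: group 1 = 'jtlu'.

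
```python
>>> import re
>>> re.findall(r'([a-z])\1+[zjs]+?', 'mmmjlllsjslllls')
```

['m', 'l', 'l']

A backreference is literal: `\1` must see the identical characters the first group matched.
Walking the string: at [0:4] match 'mmmj', group 1 = 'm'; at [4:8] match 'llls', group 1 = 'l'; at [10:15] match 'lllls', group 1 = 'l'.
Because there's exactly one group, `findall` drops the full match and keeps group 1 from each hit.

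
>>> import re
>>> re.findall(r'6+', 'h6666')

['6666']

The pattern matches one or more of a literal '6'.
Walking the string: at [1:5] → '6666'.
`findall` yields the raw match text (1 of them) because the pattern has no groups.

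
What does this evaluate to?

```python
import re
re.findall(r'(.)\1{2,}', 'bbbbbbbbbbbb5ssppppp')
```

`\1` is not a pattern — it's the concrete string captured by group 1, re-applied verbatim.
Scanning left to right: at [0:12] match 'bbbbbbbbbbbb', group 1 = 'b'; at [15:20] match 'ppppp', group 1 = 'p'.
`findall` collects group 1 from each match (2 total).

['b', 'p']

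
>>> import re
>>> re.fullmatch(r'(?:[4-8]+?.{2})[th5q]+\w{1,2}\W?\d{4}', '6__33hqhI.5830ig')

This matches one or more of a character in [4-8] (lazy), then exactly 2 of any character (non-capturing group); then one or more of one of [th5q]; then 1 to 2 of a word character, then optionally a non-word character, then exactly 4 of a digit.
`re.fullmatch` requires the pattern to consume the entire string.
Here the pattern can't cover the whole string, so the call returns None.

None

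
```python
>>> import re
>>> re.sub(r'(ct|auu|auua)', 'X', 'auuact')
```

'XaX'

The regex engine tests alternatives in the order written; an earlier branch that matches wins even if a later one would match more.
Matches: at [0:3] → 'auu'; at [4:6] → 'ct'.
Each match is replaced by 'X'.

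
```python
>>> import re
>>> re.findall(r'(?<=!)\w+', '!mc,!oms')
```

['mc', 'oms']

The lookaround is zero-width — it requires the adjacent text to match without consuming it, so the asserted text isn't part of the match.
No capturing groups, so `findall` returns the 2 full match strings.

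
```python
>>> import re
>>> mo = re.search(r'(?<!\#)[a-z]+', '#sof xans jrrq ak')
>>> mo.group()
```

'of'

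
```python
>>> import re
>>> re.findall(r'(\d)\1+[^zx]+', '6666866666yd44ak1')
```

The backreference `\1` re-matches whatever the first group consumed, character for character.
Scanning left to right: at [0:17] match '6666866666yd44ak1', group 1 = '6'.
One capturing group, so `findall` returns just the captured substring from the one match — 1 in all.

['6']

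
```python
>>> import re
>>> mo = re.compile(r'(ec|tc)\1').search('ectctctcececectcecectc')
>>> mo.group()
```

'tctc'

The backreference `\1` re-matches whatever the first group consumed, character for character.
`re.search` scans for the first position where the pattern succeeds.
The match spans [2:6] → 'tctc'.
Captured: group 1 = 'tc'.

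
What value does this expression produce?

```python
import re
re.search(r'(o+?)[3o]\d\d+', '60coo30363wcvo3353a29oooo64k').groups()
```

Pattern: one or more of a literal 'o' (lazy) (captured); then one of [3o], then a digit; then one or more of a digit.
Unlike `match`, `search` isn't anchored — it looks for the pattern anywhere in the string.
The match spans [3:10] → 'oo30363'.
Captured: group 1 = 'o'.

('o',)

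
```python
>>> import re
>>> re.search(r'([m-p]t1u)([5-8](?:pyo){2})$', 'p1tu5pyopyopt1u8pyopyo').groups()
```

('pt1u', '8pyopyo')

This matches a character in [m-p], then the literal 't1u' (captured); then a character in [5-8], then the literal 'pyo' repeated 2 times (captured); then anchored at the end.
`re.search` scans for the first position where the pattern succeeds.
The match spans [11:22] → 'pt1u8pyopyo'.
Captured: group 1 = 'pt1u', group 2 = '8pyopyo'.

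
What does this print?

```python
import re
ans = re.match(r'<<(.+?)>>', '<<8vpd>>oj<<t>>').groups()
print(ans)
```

The match spans [0:8] → '<<8vpd>>'.
Captured: group 1 = '8vpd'.

('8vpd',)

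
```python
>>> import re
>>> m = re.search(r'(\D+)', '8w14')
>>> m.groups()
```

The match spans [1:2] → 'w'.
Captured: group 1 = 'w'.

('w',)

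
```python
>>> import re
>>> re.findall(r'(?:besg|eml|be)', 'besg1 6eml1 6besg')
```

Branches in `(...|...)` are attempted left-to-right; the first branch that allows the whole pattern to succeed is taken.
Walking the string: at [0:4] → 'besg'; at [7:10] → 'eml'; at [13:17] → 'besg'.
Since nothing is captured, `findall` lists the 3 matched substrings directly.

['besg', 'eml', 'besg']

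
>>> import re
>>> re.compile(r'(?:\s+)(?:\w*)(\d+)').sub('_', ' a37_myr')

Pattern: one or more of whitespace (non-capturing group); then zero or more of a word character (non-capturing group); then one or more of a digit (captured).
Matches: at [0:4] → ' a37'.
Every occurrence is swapped for '_'.

'__myr'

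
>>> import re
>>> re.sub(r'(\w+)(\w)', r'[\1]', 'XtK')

Pattern: one or more of a word character (captured); then a word character (captured).
Matches: at [0:3] → 'XtK'.
Each match is replaced using the text its own group 1 captured.

'[Xt]'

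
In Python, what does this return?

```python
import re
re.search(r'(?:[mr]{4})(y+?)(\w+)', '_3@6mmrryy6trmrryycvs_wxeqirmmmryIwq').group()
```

'mmrryy6trmrryycvs_wxeqirmmmryIwq'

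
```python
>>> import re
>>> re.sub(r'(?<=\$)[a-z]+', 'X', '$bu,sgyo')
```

'$X,sgyo'

Lookahead/lookbehind check context without consuming it, so the matched span excludes the asserted characters.
Matches: at [1:3] → 'bu'.
Each match is replaced by 'X'.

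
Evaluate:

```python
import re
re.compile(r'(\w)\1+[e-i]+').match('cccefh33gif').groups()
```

After group 1 captures some text, `\1` only succeeds where that same text appears again.
`match` is anchored at position 0; if the pattern doesn't fit there, it returns None.
The match spans [0:6] → 'cccefh'.
Captured: group 1 = 'c'.

('c',)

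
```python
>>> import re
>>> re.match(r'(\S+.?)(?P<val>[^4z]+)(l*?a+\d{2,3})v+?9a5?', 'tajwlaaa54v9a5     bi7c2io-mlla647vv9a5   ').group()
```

'tajwlaaa54v9a5     bi7c2io-mlla647vv9a5'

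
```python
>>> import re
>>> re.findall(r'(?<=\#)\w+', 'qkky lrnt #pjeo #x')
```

['pjeo', 'x']

The lookaround is zero-width — it requires the adjacent text to match without consuming it, so the asserted text isn't part of the match.
Matches: at [11:15] → 'pjeo'; at [17:18] → 'x'.
With no groups in the pattern, `findall` gives back each whole match — 2 here.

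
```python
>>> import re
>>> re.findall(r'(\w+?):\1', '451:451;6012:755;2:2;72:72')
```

['451', '2', '72']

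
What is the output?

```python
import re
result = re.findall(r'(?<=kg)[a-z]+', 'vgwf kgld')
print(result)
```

['ld']

The positive lookaround only admits positions where the adjacent text matches; those characters stay outside the span.
With no groups in the pattern, `findall` gives back each whole match — 1 here.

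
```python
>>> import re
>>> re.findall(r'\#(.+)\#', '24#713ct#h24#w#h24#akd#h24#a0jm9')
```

Matches: at [2:27] match '#713ct#h24#w#h24#akd#h24#', group 1 = '713ct#h24#w#h24#akd#h24'.
Because there's exactly one group, `findall` drops the full match and keeps group 1 from the one hit.

['713ct#h24#w#h24#akd#h24']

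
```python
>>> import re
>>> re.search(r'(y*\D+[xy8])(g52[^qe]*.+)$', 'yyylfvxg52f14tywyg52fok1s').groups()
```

('yyylfvx', 'g52f14tywyg52fok1s')

The match spans [0:25] → 'yyylfvxg52f14tywyg52fok1s'.
Captured: group 1 = 'yyylfvx', group 2 = 'g52f14tywyg52fok1s'.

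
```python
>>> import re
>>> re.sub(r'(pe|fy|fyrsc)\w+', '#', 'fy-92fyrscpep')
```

'fy-92#'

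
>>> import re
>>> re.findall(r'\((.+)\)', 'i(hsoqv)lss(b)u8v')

With a single group, `findall` returns only what that group captured — 1 item.

['hsoqv)lss(b']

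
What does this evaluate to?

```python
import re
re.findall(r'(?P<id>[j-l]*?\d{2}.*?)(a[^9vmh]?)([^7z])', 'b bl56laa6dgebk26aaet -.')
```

[('l56l', 'aa', '6'), ('k26', 'aa', 'e')]

The pattern matches zero or more of a character in [j-l] (lazy), then exactly 2 of a digit, then zero or more of any character (lazy) (captured as 'id'); then a literal 'a', then optionally any character except [9vmh] (captured); then any character except [7z] (captured).
A `+?`/`*?`/`{m,n}?` starts at its minimum and grows only as far as needed for what follows to match.
Scanning left to right: at [3:10] match 'l56laa6', groups = ('l56l', 'aa', '6'); at [14:20] match 'k26aae', groups = ('k26', 'aa', 'e').
Multiple groups make `findall` return tuples — one 3-tuple for each match.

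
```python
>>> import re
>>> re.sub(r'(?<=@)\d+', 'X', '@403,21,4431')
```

Because the assertion is zero-width, the text it checks is not consumed and won't appear in the result.
Matches: at [1:4] → '403'.
Each match is replaced by 'X'.

'@X,21,4431'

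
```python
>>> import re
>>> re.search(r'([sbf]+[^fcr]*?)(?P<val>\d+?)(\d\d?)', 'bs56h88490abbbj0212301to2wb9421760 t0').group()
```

The match spans [0:4] → 'bs56'.

'bs56'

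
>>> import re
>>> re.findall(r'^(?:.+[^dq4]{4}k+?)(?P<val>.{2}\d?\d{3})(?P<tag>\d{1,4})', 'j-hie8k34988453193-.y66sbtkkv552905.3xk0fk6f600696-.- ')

This matches anchored at the start of the string; then one or more of any character, then exactly 4 of any character except [dq4], then one or more of the literal 'k' (lazy) (non-capturing group); then exactly 2 of any character, then optionally a digit, then exactly 3 of a digit (captured as 'val'); then 1 to 4 of a digit (captured as 'tag').
Matches: at [0:50] match 'j-hie8k34988453193-.y66sbtkkv552905.3xk0fk6f600696', groups = ('6f6006', '96').
Multiple groups make `findall` return tuples — one 2-tuple for the one match.

[('6f6006', '96')]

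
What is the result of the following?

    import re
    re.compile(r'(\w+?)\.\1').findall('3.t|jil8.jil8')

['jil8']

`\1` is not a pattern — it's the concrete string captured by group 1, re-applied verbatim.
Because there's exactly one group, `findall` drops the full match and keeps group 1 from the one hit.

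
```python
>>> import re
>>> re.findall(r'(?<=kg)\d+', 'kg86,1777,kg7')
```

Lookahead/lookbehind check context without consuming it, so the matched span excludes the asserted characters.
No capturing groups, so `findall` returns the 2 full match strings.

['86', '7']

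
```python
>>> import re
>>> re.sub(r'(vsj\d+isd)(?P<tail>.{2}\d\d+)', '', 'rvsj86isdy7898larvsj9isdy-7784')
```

'rlar'

Pattern: the literal 'vsj', then one or more of a digit, then the literal 'isd' (captured); then exactly 2 of any character, then a digit, then one or more of a digit (captured as 'tail').
Matches: at [1:14] → 'vsj86isdy7898'; at [17:30] → 'vsj9isdy-7784'.
Each match is replaced by ''.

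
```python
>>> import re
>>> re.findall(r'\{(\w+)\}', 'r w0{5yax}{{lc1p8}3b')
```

One capturing group, so `findall` returns just the captured substring from each match — 2 in all.

['5yax', 'lc1p8']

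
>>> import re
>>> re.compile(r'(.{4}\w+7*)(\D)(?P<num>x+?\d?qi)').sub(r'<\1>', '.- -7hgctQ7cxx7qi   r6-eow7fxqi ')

'<.- -7hgctQ7c>  < r6-eow7> '

Pattern: exactly 4 of any character, then one or more of a word character, then zero or more of the literal '7' (captured); then a non-digit (captured); then one or more of the literal 'x' (lazy), then optionally a digit, then the literal 'qi' (captured as 'num').
`\1` in the replacement pulls in group 1's text for each match.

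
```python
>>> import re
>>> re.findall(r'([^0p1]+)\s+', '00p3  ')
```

Pattern: one or more of any character except [0p1] (captured); then one or more of whitespace.
Scanning left to right: at [3:6] match '3  ', group 1 = '3 '.
With a single group, `findall` returns only what that group captured — 1 item.

['3 ']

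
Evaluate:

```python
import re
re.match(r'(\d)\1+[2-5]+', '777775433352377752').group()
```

'7777754333523'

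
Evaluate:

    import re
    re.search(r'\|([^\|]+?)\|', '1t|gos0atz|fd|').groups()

('gos0atz',)

`re.search` scans for the first position where the pattern succeeds.
The match spans [2:11] → '|gos0atz|'.
Captured: group 1 = 'gos0atz'.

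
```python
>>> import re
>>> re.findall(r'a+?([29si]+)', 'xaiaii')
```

['i', 'ii']

This matches one or more of a literal 'a' (lazy); then one or more of one of [29si] (captured).
With a single group, `findall` returns only what that group captured — 2 items.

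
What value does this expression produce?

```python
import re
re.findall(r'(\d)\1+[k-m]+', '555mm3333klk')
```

['5', '3']

After group 1 captures some text, `\1` only succeeds where that same text appears again.
Scanning left to right: at [0:5] match '555mm', group 1 = '5'; at [5:12] match '3333klk', group 1 = '3'.
Because there's exactly one group, `findall` drops the full match and keeps group 1 from each hit.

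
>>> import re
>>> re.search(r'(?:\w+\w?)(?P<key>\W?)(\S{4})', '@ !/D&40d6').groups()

This matches one or more of a word character, then optionally a word character (non-capturing group); then optionally a non-word character (captured as 'key'); then exactly 4 of a non-whitespace character (captured).
Unlike `match`, `search` isn't anchored — it looks for the pattern anywhere in the string.
The match spans [4:10] → 'D&40d6'.
Captured: group 1 = '&', group 2 = '40d6'.

('&', '40d6')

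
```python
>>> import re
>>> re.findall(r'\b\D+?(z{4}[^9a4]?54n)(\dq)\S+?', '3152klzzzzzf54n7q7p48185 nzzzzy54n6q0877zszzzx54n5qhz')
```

This matches a word boundary (`\b`, zero-width); then one or more of a non-digit (lazy); then exactly 4 of a literal 'z', then optionally any character except [9a4], then the literal '54n' (captured); then a digit, then a literal 'q' (captured); then one or more of a non-whitespace character (lazy).
Matches: at [24:37] match ' nzzzzy54n6q0', groups = ('zzzzy54n', '6q').
With 2 capturing groups, `findall` returns a 2-tuple per match.

[('zzzzy54n', '6q')]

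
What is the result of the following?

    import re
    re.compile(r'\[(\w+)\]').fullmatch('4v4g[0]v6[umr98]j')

For `fullmatch`, every character of the input must be accounted for by the pattern.
Here the pattern can't cover the whole string, so the call returns None.

None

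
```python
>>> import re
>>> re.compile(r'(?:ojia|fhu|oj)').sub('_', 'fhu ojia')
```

'_ _'

Branches in `(...|...)` are attempted left-to-right; the first branch that allows the whole pattern to succeed is taken.
Matches: at [0:3] → 'fhu'; at [4:8] → 'ojia'.
Every occurrence is swapped for '_'.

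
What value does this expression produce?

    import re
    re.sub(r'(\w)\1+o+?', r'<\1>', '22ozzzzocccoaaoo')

The backreference `\1` re-matches whatever the first group consumed, character for character.
`\1` in the replacement pulls in group 1's text for each match.

'<2><z><c><a>o'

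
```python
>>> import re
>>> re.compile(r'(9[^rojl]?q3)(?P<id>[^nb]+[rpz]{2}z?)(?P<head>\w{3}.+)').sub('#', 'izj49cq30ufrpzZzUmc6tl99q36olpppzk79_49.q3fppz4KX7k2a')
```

'izj4#'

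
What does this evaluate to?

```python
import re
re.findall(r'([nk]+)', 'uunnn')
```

['nnn']

Pattern: one or more of one of [nk] (captured).
Walking the string: at [2:5] match 'nnn', group 1 = 'nnn'.
One capturing group, so `findall` returns just the captured substring from the one match — 1 in all.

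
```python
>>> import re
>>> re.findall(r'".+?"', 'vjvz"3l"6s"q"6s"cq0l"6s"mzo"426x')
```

The `?` after the quantifier makes it lazy — it takes as little as possible before letting the rest of the pattern try.
Scanning left to right: at [4:8] → '"3l"'; at [10:13] → '"q"'; at [15:21] → '"cq0l"'; at [23:28] → '"mzo"'.
No capturing groups, so `findall` returns the 4 full match strings.

['"3l"', '"q"', '"cq0l"', '"mzo"']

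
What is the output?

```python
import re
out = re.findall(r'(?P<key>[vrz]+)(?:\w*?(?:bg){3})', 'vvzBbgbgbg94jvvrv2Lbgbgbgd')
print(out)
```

['vvz', 'vvrv']

The pattern matches one or more of one of [vrz] (captured as 'key'); then zero or more of a word character (lazy), then the literal 'bg' repeated 3 times (non-capturing group).
With the lazy modifier that quantifier settles for the fewest repetitions that let the rest of the pattern succeed (the atoms after it are unaffected and can still be greedy).
Walking the string: at [0:10] match 'vvzBbgbgbg', group 1 = 'vvz'; at [13:25] match 'vvrv2Lbgbgbg', group 1 = 'vvrv'.
With a single group, `findall` returns only what that group captured — 2 items.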